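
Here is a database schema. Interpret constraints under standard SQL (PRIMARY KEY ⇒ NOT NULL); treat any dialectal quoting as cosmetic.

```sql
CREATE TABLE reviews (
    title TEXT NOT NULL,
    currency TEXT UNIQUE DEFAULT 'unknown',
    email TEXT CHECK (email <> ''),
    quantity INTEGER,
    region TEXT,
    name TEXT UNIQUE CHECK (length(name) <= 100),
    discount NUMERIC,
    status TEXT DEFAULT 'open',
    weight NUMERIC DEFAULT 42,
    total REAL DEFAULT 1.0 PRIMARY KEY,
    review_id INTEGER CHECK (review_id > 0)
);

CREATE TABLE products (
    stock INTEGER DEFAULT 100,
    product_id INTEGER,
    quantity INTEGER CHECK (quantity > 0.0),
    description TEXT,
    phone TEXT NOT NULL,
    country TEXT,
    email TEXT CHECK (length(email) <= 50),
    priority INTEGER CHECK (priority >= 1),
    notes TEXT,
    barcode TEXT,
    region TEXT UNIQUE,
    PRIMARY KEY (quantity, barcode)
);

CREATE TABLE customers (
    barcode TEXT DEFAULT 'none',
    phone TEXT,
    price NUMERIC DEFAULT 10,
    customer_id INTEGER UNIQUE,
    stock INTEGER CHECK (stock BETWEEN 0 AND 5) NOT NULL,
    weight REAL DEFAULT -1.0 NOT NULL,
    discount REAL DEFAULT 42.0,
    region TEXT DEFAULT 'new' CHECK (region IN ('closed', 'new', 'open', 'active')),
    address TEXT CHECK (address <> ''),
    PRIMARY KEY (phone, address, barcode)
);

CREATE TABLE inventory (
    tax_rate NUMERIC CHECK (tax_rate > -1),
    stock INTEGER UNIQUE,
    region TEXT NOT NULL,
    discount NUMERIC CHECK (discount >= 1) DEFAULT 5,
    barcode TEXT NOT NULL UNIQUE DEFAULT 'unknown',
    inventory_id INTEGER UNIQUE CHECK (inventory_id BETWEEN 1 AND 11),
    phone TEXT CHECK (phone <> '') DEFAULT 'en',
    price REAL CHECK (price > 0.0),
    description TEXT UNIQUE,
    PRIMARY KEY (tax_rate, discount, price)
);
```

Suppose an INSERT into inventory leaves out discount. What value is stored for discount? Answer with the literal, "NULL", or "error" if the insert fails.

5

discount has an explicit DEFAULT 5.
When the column is omitted from an INSERT, that default is used.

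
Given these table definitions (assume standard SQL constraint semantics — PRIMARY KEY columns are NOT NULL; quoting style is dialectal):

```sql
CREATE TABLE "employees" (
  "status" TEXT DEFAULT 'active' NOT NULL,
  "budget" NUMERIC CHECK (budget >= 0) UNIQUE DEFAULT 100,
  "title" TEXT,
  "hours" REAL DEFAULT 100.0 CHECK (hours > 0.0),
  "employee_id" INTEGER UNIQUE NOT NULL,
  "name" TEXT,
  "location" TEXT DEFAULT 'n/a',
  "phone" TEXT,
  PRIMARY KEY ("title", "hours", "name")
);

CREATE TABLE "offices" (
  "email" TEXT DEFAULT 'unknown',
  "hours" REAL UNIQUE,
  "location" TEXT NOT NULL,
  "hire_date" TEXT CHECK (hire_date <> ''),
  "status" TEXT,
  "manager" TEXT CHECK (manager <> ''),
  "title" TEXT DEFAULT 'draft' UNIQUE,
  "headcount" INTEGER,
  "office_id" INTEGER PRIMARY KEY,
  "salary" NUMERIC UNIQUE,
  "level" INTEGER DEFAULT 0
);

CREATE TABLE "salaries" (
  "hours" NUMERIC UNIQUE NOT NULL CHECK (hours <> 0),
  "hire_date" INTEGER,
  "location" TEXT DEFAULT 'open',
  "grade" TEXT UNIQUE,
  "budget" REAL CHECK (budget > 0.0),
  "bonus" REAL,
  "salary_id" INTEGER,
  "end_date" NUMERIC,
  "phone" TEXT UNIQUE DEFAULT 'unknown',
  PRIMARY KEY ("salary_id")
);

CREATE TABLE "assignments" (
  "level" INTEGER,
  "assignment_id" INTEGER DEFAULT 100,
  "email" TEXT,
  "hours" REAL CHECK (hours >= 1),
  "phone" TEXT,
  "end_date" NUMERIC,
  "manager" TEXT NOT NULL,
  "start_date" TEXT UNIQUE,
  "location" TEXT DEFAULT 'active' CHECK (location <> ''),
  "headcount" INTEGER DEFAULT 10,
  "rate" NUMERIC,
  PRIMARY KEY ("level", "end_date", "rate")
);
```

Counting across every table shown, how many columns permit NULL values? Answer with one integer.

26

employees: 3 nullable (budget, location, phone — PK (title, hours, name) and explicit NOT NULL columns excluded).
offices: 9 nullable (email, hours, hire_date, status, manager, title, headcount, salary, level — PK (office_id) and explicit NOT NULL columns excluded).
salaries: 7 nullable (hire_date, location, grade, budget, bonus, end_date, phone — PK (salary_id) and explicit NOT NULL columns excluded).
assignments: 7 nullable (assignment_id, email, hours, phone, start_date, location, headcount — PK (level, end_date, rate) and explicit NOT NULL columns excluded).
Total: 3 + 9 + 7 + 7 = 26.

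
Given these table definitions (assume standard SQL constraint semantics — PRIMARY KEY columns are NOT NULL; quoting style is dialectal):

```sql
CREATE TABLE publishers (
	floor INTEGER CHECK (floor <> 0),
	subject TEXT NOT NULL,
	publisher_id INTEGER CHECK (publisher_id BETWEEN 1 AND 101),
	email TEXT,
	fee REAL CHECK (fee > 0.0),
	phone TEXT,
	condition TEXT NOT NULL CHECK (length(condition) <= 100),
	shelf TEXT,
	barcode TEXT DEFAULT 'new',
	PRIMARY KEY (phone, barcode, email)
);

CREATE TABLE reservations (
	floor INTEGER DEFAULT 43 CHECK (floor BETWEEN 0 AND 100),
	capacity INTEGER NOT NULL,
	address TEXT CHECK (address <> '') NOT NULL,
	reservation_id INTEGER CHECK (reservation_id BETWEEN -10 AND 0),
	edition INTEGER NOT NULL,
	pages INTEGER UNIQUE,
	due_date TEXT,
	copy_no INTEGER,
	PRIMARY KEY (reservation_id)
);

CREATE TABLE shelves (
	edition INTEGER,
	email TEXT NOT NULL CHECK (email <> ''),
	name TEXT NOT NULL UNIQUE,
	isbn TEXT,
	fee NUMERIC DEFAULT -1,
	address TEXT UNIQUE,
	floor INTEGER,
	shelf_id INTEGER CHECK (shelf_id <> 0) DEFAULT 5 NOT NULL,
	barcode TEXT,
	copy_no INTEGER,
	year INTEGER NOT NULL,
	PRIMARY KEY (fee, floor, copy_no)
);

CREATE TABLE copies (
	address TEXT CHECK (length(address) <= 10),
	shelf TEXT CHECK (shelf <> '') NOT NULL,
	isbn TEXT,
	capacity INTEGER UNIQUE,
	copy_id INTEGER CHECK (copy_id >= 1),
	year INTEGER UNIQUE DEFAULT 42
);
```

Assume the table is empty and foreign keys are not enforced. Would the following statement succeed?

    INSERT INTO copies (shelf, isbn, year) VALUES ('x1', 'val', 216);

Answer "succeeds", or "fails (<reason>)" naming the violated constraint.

NOT NULL columns: shelf is supplied.
CHECK constraints: 'x1' satisfies (shelf <> '').
No constraint is violated.

succeeds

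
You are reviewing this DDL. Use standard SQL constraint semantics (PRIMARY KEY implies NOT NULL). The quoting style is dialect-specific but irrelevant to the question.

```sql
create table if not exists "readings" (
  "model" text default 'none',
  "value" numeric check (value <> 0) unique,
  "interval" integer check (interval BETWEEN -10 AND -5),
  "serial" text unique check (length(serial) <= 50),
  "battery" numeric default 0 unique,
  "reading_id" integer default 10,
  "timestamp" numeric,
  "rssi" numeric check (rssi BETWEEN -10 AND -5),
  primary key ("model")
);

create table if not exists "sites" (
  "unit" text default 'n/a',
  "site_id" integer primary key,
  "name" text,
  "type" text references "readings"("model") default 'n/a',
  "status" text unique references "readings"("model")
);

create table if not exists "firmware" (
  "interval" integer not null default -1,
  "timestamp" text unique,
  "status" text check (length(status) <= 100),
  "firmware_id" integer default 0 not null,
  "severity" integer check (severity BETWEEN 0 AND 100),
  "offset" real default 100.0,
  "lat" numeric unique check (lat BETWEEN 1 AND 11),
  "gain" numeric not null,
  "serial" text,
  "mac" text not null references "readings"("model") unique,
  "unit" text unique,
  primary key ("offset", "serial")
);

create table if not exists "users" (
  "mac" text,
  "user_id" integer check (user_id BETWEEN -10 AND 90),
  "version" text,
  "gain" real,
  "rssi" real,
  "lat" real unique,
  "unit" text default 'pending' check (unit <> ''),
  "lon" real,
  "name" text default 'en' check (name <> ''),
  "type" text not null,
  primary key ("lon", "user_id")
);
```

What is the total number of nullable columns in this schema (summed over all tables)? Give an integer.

23

readings: 7 nullable (value, interval, serial, battery, reading_id, timestamp, rssi — PK (model) and explicit NOT NULL columns excluded).
sites: 4 nullable (unit, name, type, status — PK (site_id) and explicit NOT NULL columns excluded).
firmware: 5 nullable (timestamp, status, severity, lat, unit — PK (offset, serial) and explicit NOT NULL columns excluded).
users: 7 nullable (mac, version, gain, rssi, lat, unit, name — PK (lon, user_id) and explicit NOT NULL columns excluded).
Total: 7 + 4 + 5 + 7 = 23.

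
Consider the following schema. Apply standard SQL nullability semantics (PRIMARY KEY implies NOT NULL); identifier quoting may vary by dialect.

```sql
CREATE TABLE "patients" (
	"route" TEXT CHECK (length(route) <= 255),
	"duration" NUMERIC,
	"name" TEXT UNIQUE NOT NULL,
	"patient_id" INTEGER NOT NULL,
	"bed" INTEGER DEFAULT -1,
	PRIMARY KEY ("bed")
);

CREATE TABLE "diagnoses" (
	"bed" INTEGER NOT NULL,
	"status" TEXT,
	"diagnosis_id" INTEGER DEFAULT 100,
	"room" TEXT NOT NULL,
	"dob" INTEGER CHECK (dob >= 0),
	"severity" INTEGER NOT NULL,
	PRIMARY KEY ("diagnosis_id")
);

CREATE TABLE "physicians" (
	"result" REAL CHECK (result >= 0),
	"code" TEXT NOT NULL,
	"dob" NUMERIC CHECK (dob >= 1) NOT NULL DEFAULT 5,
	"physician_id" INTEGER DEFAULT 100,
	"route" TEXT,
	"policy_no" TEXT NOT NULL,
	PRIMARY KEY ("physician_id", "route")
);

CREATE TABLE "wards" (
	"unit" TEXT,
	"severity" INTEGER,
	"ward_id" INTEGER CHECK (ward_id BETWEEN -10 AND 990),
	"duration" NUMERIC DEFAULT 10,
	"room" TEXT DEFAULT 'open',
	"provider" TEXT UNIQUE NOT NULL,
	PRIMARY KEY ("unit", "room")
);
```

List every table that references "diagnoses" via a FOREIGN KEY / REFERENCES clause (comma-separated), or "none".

none

No REFERENCES clause anywhere in the schema names diagnoses.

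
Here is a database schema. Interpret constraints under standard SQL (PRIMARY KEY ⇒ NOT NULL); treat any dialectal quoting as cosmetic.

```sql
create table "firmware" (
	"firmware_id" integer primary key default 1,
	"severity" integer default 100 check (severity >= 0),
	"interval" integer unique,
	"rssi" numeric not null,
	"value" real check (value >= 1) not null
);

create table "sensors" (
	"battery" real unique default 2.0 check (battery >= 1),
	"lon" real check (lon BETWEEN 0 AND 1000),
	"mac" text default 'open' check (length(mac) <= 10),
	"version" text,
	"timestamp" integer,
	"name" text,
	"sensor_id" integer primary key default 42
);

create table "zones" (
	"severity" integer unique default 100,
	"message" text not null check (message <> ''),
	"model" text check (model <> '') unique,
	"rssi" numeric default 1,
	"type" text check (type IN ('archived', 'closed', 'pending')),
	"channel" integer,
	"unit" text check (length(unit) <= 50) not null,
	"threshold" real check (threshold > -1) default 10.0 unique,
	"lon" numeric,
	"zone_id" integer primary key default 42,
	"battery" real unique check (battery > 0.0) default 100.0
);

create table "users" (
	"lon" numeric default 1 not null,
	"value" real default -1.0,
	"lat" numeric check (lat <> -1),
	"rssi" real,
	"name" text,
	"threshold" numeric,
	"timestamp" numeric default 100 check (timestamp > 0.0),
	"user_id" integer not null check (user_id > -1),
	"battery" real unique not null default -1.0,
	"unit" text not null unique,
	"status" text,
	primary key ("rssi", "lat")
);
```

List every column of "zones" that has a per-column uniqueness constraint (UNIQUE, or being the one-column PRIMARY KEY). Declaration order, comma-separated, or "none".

- severity: declared UNIQUE → unique.
- message: no UNIQUE or single-column PK constraint.
- model: declared UNIQUE → unique.
- rssi: no UNIQUE or single-column PK constraint.
- type: no UNIQUE or single-column PK constraint.
- channel: no UNIQUE or single-column PK constraint.
- unit: no UNIQUE or single-column PK constraint.
- threshold: declared UNIQUE → unique.
- lon: no UNIQUE or single-column PK constraint.
- zone_id: single-column PRIMARY KEY → unique.
- battery: declared UNIQUE → unique.

severity, model, threshold, zone_id, battery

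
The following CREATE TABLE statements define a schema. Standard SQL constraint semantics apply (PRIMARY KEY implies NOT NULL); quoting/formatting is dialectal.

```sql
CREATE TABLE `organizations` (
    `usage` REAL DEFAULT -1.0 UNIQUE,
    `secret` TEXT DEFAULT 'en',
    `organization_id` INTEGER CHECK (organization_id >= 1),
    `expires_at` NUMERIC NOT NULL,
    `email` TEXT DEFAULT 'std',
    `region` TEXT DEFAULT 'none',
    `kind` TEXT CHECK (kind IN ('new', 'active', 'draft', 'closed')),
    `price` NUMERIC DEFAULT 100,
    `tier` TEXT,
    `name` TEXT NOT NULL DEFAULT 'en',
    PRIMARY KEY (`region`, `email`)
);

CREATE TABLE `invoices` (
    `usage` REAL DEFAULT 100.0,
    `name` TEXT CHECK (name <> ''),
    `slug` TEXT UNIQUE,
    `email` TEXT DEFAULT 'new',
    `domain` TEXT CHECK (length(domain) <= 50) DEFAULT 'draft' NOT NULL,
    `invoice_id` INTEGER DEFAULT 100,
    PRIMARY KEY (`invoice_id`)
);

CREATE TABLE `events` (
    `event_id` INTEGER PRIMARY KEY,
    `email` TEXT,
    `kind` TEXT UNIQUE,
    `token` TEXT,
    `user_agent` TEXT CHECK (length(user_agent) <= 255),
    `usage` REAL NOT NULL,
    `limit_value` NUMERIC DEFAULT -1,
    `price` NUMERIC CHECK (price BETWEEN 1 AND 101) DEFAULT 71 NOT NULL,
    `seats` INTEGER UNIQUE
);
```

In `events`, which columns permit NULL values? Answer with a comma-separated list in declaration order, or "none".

- event_id: part of the PRIMARY KEY, which implies NOT NULL → not nullable.
- email: no NOT NULL constraint applies → nullable.
- kind: UNIQUE does not imply NOT NULL → nullable.
- token: no NOT NULL constraint applies → nullable.
- user_agent: CHECK does not forbid NULL (a CHECK constraint passes when its expression is NULL) → nullable.
- usage: declared NOT NULL → not nullable.
- limit_value: DEFAULT only fills an omitted column; an explicit NULL is still allowed → nullable.
- price: declared NOT NULL → not nullable.
- seats: UNIQUE does not imply NOT NULL → nullable.

email, kind, token, user_agent, limit_value, seats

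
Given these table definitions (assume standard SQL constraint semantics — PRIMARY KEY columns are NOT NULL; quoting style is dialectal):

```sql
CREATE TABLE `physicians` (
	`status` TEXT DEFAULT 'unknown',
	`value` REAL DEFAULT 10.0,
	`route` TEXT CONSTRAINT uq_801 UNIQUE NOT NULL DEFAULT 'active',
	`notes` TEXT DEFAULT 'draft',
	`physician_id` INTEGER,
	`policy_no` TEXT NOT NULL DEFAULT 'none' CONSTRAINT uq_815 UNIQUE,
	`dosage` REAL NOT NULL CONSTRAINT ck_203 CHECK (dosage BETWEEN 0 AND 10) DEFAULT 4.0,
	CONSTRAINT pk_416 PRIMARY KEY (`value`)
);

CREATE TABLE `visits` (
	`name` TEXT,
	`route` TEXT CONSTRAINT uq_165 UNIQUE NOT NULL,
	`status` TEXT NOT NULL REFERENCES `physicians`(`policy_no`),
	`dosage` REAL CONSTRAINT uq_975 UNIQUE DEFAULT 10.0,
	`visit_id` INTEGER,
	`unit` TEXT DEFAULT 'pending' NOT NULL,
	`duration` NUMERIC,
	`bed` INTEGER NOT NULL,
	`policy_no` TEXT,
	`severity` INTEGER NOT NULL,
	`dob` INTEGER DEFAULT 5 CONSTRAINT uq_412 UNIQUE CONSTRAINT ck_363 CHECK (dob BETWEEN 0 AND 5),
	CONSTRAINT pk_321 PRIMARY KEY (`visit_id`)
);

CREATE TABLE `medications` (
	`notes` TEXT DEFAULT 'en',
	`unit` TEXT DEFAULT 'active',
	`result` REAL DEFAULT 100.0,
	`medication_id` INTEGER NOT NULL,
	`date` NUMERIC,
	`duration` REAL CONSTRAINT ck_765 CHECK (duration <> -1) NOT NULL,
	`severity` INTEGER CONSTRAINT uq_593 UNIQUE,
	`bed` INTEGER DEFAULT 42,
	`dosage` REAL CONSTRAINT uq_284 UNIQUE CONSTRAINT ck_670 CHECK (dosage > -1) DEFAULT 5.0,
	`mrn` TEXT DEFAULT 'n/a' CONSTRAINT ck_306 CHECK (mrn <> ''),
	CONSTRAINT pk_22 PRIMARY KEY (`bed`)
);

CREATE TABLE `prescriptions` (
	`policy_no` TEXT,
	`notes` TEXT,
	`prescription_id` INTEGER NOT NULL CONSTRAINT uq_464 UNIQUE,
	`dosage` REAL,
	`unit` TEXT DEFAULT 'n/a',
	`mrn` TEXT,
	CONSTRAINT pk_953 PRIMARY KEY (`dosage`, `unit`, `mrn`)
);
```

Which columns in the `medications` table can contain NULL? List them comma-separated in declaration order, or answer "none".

notes, unit, result, date, severity, dosage, mrn

- notes: DEFAULT only fills an omitted column; an explicit NULL is still allowed → nullable.
- unit: DEFAULT only fills an omitted column; an explicit NULL is still allowed → nullable.
- result: DEFAULT only fills an omitted column; an explicit NULL is still allowed → nullable.
- medication_id: declared NOT NULL → not nullable.
- date: no NOT NULL constraint applies → nullable.
- duration: declared NOT NULL → not nullable.
- severity: UNIQUE does not imply NOT NULL → nullable.
- bed: part of the PRIMARY KEY, which implies NOT NULL → not nullable.
- dosage: CHECK does not forbid NULL (a CHECK constraint passes when its expression is NULL) → nullable.
- mrn: CHECK does not forbid NULL (a CHECK constraint passes when its expression is NULL) → nullable.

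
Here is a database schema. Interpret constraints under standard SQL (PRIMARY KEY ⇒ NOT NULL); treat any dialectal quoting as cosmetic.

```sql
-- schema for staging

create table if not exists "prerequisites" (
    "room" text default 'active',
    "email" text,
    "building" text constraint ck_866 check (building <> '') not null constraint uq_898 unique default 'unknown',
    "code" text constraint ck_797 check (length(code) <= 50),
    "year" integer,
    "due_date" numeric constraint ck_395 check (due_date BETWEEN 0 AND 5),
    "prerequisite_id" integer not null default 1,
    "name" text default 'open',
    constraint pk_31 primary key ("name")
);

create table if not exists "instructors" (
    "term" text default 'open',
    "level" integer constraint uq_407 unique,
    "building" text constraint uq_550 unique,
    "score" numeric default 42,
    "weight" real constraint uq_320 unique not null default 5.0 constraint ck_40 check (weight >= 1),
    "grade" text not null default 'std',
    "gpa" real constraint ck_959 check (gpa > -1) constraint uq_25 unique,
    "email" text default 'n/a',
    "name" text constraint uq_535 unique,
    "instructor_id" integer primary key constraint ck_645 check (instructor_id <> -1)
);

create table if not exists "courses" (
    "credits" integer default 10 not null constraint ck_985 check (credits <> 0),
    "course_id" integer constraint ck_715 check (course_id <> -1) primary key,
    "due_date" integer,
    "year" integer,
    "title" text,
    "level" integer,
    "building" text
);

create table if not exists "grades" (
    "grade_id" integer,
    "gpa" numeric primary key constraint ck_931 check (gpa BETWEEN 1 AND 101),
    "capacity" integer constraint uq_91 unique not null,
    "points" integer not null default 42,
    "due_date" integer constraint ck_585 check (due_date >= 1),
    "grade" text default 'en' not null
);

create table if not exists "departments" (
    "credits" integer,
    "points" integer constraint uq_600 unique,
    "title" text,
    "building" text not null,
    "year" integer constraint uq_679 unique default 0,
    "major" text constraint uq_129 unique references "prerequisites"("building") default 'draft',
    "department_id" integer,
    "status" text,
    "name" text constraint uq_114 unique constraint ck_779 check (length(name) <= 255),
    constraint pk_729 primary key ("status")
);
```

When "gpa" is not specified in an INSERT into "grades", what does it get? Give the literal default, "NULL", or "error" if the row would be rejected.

error

gpa has no DEFAULT clause.
Omitting it would insert NULL, but it is part of the PRIMARY KEY, so the INSERT fails.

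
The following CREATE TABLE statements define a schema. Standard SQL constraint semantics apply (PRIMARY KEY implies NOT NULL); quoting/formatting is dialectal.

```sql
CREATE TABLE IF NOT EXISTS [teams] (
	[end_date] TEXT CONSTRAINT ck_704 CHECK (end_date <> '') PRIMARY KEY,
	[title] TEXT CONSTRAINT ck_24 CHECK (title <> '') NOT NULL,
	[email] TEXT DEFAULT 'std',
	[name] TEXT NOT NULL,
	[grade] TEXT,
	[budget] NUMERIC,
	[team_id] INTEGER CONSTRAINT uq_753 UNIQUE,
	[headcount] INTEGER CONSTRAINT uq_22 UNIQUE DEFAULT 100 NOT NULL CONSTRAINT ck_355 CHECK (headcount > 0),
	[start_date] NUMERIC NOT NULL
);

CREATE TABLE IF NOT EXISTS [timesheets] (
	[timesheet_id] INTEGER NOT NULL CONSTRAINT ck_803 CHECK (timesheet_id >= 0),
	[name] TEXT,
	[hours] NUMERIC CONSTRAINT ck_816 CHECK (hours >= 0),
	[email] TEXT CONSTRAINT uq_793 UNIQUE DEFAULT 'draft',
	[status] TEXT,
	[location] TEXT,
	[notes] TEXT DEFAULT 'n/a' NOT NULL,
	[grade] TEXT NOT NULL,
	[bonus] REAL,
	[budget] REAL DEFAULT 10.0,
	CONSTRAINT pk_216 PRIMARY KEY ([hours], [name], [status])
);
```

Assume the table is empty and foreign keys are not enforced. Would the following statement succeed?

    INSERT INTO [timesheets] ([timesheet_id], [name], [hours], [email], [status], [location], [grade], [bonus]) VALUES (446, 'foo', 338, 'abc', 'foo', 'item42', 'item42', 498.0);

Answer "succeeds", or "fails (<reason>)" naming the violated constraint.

succeeds

NOT NULL columns: grade is supplied; hours is supplied; name is supplied; notes defaults to 'n/a'; status is supplied; timesheet_id is supplied.
CHECK constraints: 446 satisfies (timesheet_id >= 0); 338 satisfies (hours >= 0).
No constraint is violated.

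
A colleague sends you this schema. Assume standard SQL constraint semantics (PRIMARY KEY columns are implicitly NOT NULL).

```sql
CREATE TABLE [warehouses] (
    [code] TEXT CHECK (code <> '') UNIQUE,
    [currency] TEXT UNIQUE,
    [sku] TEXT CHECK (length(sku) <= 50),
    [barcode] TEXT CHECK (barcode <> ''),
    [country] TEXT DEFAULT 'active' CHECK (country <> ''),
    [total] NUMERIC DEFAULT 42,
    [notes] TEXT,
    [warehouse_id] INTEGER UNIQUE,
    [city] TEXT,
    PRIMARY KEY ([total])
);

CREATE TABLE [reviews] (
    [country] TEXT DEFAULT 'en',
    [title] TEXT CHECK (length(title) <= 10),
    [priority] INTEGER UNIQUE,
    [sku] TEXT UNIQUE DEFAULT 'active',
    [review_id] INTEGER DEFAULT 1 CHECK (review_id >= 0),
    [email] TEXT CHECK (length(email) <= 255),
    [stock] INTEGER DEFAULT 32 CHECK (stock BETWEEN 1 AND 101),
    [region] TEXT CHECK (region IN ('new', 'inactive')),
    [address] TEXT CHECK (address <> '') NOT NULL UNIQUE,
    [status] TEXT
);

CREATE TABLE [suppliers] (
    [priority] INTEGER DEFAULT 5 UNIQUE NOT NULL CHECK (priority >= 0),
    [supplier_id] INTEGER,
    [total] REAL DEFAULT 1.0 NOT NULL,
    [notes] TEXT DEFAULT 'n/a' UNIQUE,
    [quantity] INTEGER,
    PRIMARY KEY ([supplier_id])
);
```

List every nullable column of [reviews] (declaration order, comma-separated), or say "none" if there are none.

country, title, priority, sku, review_id, email, stock, region, status

- country: DEFAULT only fills an omitted column; an explicit NULL is still allowed → nullable.
- title: CHECK does not forbid NULL (a CHECK constraint passes when its expression is NULL) → nullable.
- priority: UNIQUE does not imply NOT NULL → nullable.
- sku: UNIQUE does not imply NOT NULL → nullable.
- review_id: CHECK does not forbid NULL (a CHECK constraint passes when its expression is NULL) → nullable.
- email: CHECK does not forbid NULL (a CHECK constraint passes when its expression is NULL) → nullable.
- stock: CHECK does not forbid NULL (a CHECK constraint passes when its expression is NULL) → nullable.
- region: CHECK does not forbid NULL (a CHECK constraint passes when its expression is NULL) → nullable.
- address: declared NOT NULL → not nullable.
- status: no NOT NULL constraint applies → nullable.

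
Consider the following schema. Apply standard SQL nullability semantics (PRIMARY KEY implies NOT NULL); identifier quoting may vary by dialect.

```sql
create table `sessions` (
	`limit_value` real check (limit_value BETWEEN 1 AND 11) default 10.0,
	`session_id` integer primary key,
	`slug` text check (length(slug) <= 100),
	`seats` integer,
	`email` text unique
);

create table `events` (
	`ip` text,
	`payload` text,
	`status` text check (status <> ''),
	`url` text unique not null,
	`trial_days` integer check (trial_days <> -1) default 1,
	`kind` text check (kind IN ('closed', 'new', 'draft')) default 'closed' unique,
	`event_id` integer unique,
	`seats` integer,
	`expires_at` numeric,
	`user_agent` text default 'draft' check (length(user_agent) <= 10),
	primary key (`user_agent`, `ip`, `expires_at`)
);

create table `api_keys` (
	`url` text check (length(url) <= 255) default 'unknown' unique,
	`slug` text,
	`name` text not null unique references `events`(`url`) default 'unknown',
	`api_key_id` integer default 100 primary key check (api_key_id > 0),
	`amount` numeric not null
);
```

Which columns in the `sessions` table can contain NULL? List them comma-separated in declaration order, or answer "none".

limit_value, slug, seats, email

- limit_value: CHECK does not forbid NULL (a CHECK constraint passes when its expression is NULL) → nullable.
- session_id: part of the PRIMARY KEY, which implies NOT NULL → not nullable.
- slug: CHECK does not forbid NULL (a CHECK constraint passes when its expression is NULL) → nullable.
- seats: no NOT NULL constraint applies → nullable.
- email: UNIQUE does not imply NOT NULL → nullable.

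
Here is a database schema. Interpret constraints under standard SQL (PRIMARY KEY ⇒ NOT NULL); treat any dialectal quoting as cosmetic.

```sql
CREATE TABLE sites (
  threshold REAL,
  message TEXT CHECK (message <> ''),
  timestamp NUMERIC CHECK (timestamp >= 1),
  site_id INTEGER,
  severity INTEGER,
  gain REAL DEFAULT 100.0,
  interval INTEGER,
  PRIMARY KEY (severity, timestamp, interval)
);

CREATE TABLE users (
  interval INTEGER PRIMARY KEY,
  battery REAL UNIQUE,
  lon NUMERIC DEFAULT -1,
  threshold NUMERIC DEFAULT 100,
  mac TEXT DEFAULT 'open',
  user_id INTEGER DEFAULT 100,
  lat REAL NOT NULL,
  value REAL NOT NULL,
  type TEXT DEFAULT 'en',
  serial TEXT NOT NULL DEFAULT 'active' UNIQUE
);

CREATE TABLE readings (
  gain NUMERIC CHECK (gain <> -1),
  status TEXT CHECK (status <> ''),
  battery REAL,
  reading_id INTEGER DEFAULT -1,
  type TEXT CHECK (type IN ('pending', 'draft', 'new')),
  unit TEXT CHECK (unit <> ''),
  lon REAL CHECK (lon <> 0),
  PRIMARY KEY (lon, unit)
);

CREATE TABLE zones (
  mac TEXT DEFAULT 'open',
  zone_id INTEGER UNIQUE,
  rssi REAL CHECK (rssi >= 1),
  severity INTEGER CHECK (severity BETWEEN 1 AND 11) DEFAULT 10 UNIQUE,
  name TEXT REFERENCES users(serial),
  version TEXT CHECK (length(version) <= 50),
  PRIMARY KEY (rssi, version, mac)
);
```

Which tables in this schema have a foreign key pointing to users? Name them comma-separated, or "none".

zones

- zones.name references users(serial).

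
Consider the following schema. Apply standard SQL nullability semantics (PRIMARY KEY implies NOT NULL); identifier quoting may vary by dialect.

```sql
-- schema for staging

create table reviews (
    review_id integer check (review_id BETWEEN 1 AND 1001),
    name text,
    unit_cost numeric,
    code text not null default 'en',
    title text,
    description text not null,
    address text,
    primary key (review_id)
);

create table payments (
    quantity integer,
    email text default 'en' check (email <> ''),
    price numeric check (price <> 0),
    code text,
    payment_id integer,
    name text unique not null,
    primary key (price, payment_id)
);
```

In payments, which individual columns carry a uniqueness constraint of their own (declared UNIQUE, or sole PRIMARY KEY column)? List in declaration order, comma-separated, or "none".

- quantity: no UNIQUE or single-column PK constraint.
- email: no UNIQUE or single-column PK constraint.
- price: part of a composite PRIMARY KEY — only the tuple is unique, not this column on its own.
- code: no UNIQUE or single-column PK constraint.
- payment_id: part of a composite PRIMARY KEY — only the tuple is unique, not this column on its own.
- name: declared UNIQUE → unique.

name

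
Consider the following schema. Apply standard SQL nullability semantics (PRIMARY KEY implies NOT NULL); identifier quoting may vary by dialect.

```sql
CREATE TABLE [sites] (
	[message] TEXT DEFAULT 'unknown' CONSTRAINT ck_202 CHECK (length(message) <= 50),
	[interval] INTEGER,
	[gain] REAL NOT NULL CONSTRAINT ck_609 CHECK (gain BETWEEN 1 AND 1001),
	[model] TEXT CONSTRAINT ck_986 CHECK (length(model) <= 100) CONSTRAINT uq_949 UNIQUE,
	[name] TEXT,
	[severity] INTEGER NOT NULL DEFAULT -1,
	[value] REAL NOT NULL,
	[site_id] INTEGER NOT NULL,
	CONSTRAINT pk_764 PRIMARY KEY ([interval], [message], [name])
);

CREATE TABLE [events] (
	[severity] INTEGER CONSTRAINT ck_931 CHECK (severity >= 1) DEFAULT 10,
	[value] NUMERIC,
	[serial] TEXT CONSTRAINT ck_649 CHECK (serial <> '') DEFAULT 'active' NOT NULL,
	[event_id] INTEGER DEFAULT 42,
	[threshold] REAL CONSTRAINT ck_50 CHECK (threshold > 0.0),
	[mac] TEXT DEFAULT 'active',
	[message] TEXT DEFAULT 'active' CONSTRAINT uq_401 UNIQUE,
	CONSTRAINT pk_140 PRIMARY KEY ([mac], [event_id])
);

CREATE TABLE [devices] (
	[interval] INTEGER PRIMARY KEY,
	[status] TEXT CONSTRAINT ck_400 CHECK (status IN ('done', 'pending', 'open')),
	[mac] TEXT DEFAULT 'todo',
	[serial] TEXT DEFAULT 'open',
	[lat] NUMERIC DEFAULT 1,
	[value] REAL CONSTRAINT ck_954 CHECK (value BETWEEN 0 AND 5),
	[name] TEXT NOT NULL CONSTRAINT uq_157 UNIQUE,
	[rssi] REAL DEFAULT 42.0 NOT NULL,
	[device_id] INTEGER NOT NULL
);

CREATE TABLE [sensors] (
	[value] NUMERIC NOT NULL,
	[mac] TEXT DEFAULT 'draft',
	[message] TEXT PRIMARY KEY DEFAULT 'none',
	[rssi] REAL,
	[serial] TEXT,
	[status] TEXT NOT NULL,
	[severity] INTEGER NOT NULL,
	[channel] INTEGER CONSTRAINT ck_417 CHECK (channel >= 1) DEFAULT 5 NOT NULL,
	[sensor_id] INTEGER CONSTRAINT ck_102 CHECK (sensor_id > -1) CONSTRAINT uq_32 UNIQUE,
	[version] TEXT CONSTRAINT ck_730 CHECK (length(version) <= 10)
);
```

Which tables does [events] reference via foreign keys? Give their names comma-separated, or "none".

No column in events has a REFERENCES clause.

none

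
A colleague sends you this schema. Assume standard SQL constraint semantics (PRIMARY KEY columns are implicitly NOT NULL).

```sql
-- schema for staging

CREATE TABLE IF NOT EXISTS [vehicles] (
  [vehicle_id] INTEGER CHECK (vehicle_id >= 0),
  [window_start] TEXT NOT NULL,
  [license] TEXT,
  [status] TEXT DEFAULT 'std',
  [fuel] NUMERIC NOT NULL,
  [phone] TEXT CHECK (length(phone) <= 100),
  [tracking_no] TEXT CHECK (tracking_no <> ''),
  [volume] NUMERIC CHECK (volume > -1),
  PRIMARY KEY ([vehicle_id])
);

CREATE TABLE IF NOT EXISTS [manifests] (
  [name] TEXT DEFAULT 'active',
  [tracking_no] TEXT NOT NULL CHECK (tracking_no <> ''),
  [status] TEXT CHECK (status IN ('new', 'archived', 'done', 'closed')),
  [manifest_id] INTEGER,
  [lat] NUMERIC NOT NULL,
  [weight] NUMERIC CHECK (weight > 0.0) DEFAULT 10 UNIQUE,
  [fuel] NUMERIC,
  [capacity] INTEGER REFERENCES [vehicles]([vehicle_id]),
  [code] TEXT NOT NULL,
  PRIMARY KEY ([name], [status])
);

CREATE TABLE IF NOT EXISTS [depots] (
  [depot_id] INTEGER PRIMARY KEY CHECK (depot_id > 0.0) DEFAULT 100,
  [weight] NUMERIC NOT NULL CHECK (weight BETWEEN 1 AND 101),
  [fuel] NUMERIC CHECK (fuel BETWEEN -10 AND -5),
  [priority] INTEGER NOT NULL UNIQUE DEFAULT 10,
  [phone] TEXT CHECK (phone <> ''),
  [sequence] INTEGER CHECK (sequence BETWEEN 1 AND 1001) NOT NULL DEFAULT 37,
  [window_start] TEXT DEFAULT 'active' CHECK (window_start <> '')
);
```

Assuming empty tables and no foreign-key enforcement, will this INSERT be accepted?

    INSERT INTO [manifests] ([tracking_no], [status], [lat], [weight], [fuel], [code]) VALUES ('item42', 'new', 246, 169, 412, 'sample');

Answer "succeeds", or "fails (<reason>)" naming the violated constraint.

succeeds

NOT NULL columns: code is supplied; lat is supplied; name defaults to 'active'; status is supplied; tracking_no is supplied.
CHECK constraints: 'item42' satisfies (tracking_no <> ''); 'new' satisfies (status IN ('new', 'archived', 'done', 'closed')); 169 satisfies (weight > 0.0).
No constraint is violated.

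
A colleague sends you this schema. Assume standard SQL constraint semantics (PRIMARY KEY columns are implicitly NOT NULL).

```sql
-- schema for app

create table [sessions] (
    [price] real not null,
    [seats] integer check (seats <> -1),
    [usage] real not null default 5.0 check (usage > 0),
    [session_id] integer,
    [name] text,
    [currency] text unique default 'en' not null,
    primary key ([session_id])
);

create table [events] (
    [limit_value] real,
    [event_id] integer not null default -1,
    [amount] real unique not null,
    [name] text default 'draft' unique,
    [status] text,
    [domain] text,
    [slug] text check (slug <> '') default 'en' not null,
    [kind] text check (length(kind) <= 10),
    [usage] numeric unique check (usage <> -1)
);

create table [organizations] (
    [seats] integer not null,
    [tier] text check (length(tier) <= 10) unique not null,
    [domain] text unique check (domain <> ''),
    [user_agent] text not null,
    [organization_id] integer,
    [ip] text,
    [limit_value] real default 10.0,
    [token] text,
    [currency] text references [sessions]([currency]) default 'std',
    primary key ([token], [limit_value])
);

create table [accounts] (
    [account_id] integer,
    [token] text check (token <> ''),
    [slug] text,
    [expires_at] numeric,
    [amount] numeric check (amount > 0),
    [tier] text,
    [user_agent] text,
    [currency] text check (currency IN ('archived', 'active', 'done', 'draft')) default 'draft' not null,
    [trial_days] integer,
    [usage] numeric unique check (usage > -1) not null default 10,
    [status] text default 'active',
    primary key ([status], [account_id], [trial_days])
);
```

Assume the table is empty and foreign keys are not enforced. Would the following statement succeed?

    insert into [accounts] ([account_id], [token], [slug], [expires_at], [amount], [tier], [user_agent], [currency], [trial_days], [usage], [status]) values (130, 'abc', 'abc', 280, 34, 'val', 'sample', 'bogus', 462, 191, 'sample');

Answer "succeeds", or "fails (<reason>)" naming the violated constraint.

fails (CHECK on currency)

The value 'bogus' for currency violates CHECK (currency IN ('archived', 'active', 'done', 'draft')).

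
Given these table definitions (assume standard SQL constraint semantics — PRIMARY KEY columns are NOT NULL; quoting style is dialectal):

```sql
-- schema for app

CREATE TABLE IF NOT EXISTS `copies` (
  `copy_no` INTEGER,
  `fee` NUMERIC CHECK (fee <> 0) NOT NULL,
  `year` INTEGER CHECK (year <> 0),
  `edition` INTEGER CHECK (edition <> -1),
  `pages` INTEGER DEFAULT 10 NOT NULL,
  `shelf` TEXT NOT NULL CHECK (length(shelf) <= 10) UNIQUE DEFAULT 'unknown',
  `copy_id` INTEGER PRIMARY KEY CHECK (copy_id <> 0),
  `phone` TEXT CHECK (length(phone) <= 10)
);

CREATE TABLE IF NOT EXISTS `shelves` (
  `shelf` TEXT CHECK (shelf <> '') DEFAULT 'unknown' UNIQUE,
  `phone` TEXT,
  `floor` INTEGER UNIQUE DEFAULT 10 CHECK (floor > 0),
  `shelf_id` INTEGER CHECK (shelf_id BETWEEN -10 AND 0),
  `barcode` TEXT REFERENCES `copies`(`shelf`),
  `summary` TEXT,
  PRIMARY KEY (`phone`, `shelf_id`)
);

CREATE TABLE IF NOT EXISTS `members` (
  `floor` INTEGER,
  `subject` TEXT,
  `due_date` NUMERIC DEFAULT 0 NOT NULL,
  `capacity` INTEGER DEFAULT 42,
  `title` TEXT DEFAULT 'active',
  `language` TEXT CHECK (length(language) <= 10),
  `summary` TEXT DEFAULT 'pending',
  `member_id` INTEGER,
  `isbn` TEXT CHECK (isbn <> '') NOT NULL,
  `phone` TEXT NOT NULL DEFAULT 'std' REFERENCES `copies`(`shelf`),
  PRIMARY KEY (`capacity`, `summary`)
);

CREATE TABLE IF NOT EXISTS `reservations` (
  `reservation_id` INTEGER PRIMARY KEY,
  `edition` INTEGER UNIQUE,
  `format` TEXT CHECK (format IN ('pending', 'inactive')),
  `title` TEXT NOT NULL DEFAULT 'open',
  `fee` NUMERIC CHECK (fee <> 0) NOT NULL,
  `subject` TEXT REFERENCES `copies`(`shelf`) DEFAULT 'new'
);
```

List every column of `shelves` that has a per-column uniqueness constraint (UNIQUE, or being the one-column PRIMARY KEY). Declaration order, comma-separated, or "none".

shelf, floor

- shelf: declared UNIQUE → unique.
- phone: part of a composite PRIMARY KEY — only the tuple is unique, not this column on its own.
- floor: declared UNIQUE → unique.
- shelf_id: part of a composite PRIMARY KEY — only the tuple is unique, not this column on its own.
- barcode: no UNIQUE or single-column PK constraint.
- summary: no UNIQUE or single-column PK constraint.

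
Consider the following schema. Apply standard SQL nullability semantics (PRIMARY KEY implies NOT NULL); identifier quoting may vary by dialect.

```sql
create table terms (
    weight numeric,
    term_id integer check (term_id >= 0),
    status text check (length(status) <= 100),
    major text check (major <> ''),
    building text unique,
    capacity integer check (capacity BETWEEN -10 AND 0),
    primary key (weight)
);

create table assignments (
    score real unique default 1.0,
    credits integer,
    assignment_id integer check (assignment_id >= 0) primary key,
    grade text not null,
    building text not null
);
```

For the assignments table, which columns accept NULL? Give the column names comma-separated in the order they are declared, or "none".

- score: UNIQUE does not imply NOT NULL → nullable.
- credits: no NOT NULL constraint applies → nullable.
- assignment_id: part of the PRIMARY KEY, which implies NOT NULL → not nullable.
- grade: declared NOT NULL → not nullable.
- building: declared NOT NULL → not nullable.

score, credits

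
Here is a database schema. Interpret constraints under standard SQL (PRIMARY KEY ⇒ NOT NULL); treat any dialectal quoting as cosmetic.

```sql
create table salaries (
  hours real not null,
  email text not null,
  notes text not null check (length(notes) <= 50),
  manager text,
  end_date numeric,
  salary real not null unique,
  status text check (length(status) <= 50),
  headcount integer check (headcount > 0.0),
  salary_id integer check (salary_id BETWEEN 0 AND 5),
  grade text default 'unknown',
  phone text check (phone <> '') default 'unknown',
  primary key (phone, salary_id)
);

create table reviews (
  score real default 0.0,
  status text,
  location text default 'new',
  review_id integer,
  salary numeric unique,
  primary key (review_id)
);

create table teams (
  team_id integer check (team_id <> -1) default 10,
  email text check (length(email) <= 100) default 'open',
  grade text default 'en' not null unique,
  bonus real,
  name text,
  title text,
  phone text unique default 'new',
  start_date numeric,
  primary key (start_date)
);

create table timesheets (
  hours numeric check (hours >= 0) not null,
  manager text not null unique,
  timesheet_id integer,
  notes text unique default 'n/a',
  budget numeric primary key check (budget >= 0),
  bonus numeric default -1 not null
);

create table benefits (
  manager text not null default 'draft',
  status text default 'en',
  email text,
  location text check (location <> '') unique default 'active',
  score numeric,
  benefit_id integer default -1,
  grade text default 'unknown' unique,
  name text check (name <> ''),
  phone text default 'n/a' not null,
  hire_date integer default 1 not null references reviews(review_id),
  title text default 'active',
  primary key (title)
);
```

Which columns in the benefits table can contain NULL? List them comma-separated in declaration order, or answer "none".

status, email, location, score, benefit_id, grade, name

- manager: declared NOT NULL → not nullable.
- status: DEFAULT only fills an omitted column; an explicit NULL is still allowed → nullable.
- email: no NOT NULL constraint applies → nullable.
- location: CHECK does not forbid NULL (a CHECK constraint passes when its expression is NULL) → nullable.
- score: no NOT NULL constraint applies → nullable.
- benefit_id: DEFAULT only fills an omitted column; an explicit NULL is still allowed → nullable.
- grade: UNIQUE does not imply NOT NULL → nullable.
- name: CHECK does not forbid NULL (a CHECK constraint passes when its expression is NULL) → nullable.
- phone: declared NOT NULL → not nullable.
- hire_date: declared NOT NULL → not nullable.
- title: part of the PRIMARY KEY, which implies NOT NULL → not nullable.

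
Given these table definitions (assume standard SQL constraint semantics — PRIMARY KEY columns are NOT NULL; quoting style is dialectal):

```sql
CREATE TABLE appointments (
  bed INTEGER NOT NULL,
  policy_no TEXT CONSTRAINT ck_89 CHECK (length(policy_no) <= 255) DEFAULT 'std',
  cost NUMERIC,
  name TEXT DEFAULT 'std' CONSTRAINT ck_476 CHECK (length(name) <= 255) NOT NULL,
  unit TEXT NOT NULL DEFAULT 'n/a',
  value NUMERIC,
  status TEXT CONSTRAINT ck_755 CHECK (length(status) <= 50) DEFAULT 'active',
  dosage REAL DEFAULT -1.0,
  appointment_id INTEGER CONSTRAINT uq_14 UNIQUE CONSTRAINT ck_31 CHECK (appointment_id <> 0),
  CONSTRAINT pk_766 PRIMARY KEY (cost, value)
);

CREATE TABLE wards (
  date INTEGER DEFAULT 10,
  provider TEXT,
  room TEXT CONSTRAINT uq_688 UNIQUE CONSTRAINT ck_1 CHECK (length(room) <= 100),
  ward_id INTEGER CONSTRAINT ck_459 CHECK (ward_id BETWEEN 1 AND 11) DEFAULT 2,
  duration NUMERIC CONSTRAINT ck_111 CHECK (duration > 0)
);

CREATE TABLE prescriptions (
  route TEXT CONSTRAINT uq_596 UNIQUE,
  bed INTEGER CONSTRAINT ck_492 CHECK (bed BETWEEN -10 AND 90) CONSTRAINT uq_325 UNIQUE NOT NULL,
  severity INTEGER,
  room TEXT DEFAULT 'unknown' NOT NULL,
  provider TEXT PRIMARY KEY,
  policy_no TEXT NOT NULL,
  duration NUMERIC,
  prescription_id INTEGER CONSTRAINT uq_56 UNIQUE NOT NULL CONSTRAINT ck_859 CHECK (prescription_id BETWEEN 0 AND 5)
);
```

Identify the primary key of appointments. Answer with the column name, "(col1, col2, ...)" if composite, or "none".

A table-level PRIMARY KEY clause names 2 columns: cost, value.
This is a composite key — the combination is unique, not each column individually.

(cost, value)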